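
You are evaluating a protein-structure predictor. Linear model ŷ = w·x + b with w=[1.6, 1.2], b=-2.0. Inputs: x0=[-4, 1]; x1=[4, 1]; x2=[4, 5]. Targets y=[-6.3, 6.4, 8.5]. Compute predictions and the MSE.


ŷ0 = (1.6)·(-4) + (1.2)·(1) - 2.0 = -7.2
ŷ1 = (1.6)·(4) + (1.2)·(1) - 2.0 = 5.6
ŷ2 = (1.6)·(4) + (1.2)·(5) - 2.0 = 10.4
errors² = [0.81, 0.64, 3.61]
MSE = 5.0600/3 = 1.6867

1.6867


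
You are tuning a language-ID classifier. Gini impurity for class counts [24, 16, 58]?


Probabilities: [24/98, 16/98, 58/98] ≈ [0.2449, 0.1633, 0.5918]
Σpᵢ² = (576 + 256 + 3364)/98² = 4196/9604
Gini = 1 - Σpᵢ² = 1 - 4196/9604 = 0.5631

0.5631


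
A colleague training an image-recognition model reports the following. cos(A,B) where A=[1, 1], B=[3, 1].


A·B = 1·3 + 1·1 = 4
‖A‖ = √2 = 1.4142, ‖B‖ = √10 = 3.1623
cos = 4/(√2·√10) = 4/√20 = 0.8944

0.8944


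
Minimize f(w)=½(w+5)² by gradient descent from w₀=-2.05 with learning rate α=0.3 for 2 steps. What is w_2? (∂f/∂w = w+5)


step 1: grad = -2.05+5 = 2.95; w = -2.05 - 0.3·(2.95) = -2.935
step 2: grad = -2.935+5 = 2.065; w = -2.935 - 0.3·(2.065) = -3.5545

-3.5545


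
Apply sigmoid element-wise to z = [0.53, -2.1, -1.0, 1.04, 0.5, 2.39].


σ(0.53) = 1/(1+e^-0.53) = 0.6295
σ(-2.1) = 1/(1+e^2.1) = 0.1091
σ(-1.0) = 1/(1+e^1.0) = 0.2689
σ(1.04) = 1/(1+e^-1.04) = 0.7389
σ(0.5) = 1/(1+e^-0.5) = 0.6225
σ(2.39) = 1/(1+e^-2.39) = 0.9161
result = [0.6295, 0.1091, 0.2689, 0.7389, 0.6225, 0.9161]

[0.6295, 0.1091, 0.2689, 0.7389, 0.6225, 0.9161]


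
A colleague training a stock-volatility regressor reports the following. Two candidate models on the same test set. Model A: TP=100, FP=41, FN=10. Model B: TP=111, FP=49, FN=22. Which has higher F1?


Model A: P=100/141=0.7092, R=100/110=0.9091, F1=2PR/(P+R)=2TP/(2TP+FP+FN)=200/251=0.7968
Model B: P=111/160=0.6937, R=111/133=0.8346, F1=2PR/(P+R)=2TP/(2TP+FP+FN)=222/293=0.7577
0.7968 > 0.7577 → Model A

Model A


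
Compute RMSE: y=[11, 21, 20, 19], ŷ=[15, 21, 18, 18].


MSE = 21/4 = 5.25
RMSE = √(21/4) = 2.2913

2.2913


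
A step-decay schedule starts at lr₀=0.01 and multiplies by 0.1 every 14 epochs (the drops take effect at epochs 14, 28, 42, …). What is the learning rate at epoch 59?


n_drops = ⌊59/14⌋ = 4
lr = 0.01·0.1^4 = 0.01·0.0001 = 0.000001

0.000001


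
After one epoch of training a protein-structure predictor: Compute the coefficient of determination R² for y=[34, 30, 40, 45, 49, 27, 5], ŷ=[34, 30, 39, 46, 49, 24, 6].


ȳ = 32.8571
SS_res = Σ(y-ŷ)² = 12
SS_tot = Σ(y-ȳ)² = 1278.86
R² = 1 - SS_res/SS_tot = 1 - 0.0094 = 0.9906

0.9906


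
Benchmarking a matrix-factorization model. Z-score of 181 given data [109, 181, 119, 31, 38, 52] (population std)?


μ = 88.3333, σ = 53.3781
z = (181 - 88.3333)/53.3781 = 1.736

1.736


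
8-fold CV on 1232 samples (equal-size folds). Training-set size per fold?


Fold size = 1232/8 = 154
Training per fold = 1232 - 154 = 1078

1078


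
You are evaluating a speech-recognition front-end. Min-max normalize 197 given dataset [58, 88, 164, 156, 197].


min=58, max=197
(197-58)/(197-58) = 139/139 = 1.0

1.0


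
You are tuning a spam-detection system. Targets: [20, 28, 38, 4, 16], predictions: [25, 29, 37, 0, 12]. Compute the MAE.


Absolute errors: |20-25|=5, |28-29|=1, |38-37|=1, |4-0|=4, |16-12|=4
Sum = 15
MAE = 15/5 = 3

3


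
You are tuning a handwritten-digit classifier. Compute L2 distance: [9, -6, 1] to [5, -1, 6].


d = √((9-5)² + (-6+ 1)² + (1-6)²)
  = √(16 + 25 + 25)
  = √66 = 8.124

8.124


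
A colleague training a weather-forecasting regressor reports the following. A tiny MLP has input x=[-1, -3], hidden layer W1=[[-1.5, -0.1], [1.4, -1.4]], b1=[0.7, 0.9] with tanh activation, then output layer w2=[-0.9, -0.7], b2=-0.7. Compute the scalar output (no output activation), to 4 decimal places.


z1[0] = (-1.5)·(-1) + (-0.1)·(-3) + 0.7 = 2.5
z1[1] = (1.4)·(-1) + (-1.4)·(-3) + 0.9 = 3.7
h = tanh(z1) = [0.9866, 0.9988]
output = (-0.9)·(0.9866) + (-0.7)·(0.9988) - 0.7 = -2.2871

-2.2871


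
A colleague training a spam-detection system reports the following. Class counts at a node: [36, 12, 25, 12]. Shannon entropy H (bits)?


Probabilities: [36/85, 12/85, 25/85, 12/85] ≈ [0.4235, 0.1412, 0.2941, 0.1412]
H = -((36/85)·log₂(36/85) + (12/85)·log₂(12/85) + (25/85)·log₂(25/85) + (12/85)·log₂(12/85))
  = 1.8417 bits

1.8417 bits


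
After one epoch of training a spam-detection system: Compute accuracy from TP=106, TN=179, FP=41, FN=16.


Accuracy = (TP+TN)/(TP+TN+FP+FN)
= (106+179)/(342)
= 285/342 = 83.33%

83.33%


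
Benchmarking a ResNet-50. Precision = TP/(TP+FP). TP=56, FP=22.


Precision = TP/(TP+FP)
= 56/(56+22)
= 56/78 = 71.79%

71.79%


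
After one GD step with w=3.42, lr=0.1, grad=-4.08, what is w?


w_new = w - α·∇
= 3.42 - 0.1·-4.08
= 3.42 + 0.408
= 3.828

3.828


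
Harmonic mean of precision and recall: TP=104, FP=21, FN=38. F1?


Precision = 104/125 = 0.832
Recall = 104/142 = 0.7324
F1 = 2·P·R/(P+R) = 2·TP/(2·TP+FP+FN) = 208/(208+21+38) = 208/267 = 0.779

0.779


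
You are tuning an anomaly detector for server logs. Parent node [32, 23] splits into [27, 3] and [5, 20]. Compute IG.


Parent = [32, 23], H_parent = 0.9806
H_left = 0.469 (n=30), H_right = 0.7219 (n=25)
H_children = (30/55)·0.469 + (25/55)·0.7219 = 0.584
IG = 0.9806 - 0.584 = 0.3966

0.3966


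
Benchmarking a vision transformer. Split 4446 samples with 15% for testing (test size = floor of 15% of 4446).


Test = ⌊4446·15/100⌋ = 666
Train = 4446 - 666 = 3780

Train: 3780, Test: 666


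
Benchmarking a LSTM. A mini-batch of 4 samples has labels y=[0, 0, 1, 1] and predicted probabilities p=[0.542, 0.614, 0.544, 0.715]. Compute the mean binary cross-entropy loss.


L[0] = -ln(1-0.542) = -ln(0.458) = 0.7809
L[1] = -ln(1-0.614) = -ln(0.386) = 0.9519
L[2] = -ln(0.544) = 0.6088
L[3] = -ln(0.715) = 0.3355
mean = (0.7809 + 0.9519 + 0.6088 + 0.3355)/4 = 0.6693

0.6693


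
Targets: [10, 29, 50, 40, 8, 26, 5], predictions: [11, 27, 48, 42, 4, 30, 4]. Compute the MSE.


Squared errors: (10-11)²=1, (29-27)²=4, (50-48)²=4, (40-42)²=4, (8-4)²=16, (26-30)²=16, (5-4)²=1
Sum = 46
MSE = 46/7 = 46/7

46/7


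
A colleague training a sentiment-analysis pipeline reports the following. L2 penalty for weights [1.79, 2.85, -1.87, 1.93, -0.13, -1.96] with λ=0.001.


‖w‖₂² = (1.79)² + (2.85)² + (-1.87)² + (1.93)² + (-0.13)² + (-1.96)²
     = 3.2041 + 8.1225 + 3.4969 + 3.7249 + 0.0169 + 3.8416
     = 22.4069
λ·‖w‖₂² = 0.001·22.4069 = 0.022407

0.022407


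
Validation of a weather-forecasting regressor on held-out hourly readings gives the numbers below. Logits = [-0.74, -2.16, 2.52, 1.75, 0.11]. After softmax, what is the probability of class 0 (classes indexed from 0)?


Exponentials: e^-0.74=0.4771, e^-2.16=0.1153, e^2.52=12.4286, e^1.75=5.7546, e^0.11=1.1163
Sum = 19.8919
Softmax = [0.024, 0.0058, 0.6248, 0.2893, 0.0561]
p[0] = 0.4771/19.8919 = 0.024

0.024


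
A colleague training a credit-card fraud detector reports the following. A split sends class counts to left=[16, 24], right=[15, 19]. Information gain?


Parent = [31, 43], H_parent = 0.9809
H_left = 0.971 (n=40), H_right = 0.99 (n=34)
H_children = (40/74)·0.971 + (34/74)·0.99 = 0.9797
IG = 0.9809 - 0.9797 = 0.0012

0.0012


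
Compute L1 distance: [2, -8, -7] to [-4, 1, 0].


d = |2+ 4| + |-8-1| + |-7-0|
  = 6 + 9 + 7
  = 22

22


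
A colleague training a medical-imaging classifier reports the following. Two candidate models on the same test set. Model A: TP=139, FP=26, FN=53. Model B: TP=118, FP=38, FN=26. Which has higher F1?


Model A: P=139/165=0.8424, R=139/192=0.724, F1=2PR/(P+R)=2TP/(2TP+FP+FN)=278/357=0.7787
Model B: P=118/156=0.7564, R=118/144=0.8194, F1=2PR/(P+R)=2TP/(2TP+FP+FN)=236/300=0.7867
0.7787 < 0.7867 → Model B

Model B


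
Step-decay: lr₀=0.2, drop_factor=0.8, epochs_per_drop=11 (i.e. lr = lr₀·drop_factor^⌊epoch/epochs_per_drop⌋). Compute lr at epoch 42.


n_drops = ⌊42/11⌋ = 3
lr = 0.2·0.8^3 = 0.2·0.512 = 0.1024

0.1024


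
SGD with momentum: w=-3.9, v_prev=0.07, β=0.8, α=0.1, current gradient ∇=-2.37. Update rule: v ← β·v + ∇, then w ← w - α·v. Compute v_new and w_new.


v_new = 0.8·0.07 - 2.37 = 0.056 - 2.37 = -2.314
w_new = -3.9 - 0.1·-2.314 = -3.9 + 0.2314 = -3.6686

v_new=-2.314, w_new=-3.6686


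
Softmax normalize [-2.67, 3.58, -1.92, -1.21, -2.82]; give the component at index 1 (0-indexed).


Exponentials: e^-2.67=0.0693, e^3.58=35.8735, e^-1.92=0.1466, e^-1.21=0.2982, e^-2.82=0.0596
Sum = 36.4472
Softmax = [0.0019, 0.9843, 0.004, 0.0082, 0.0016]
p[1] = 35.8735/36.4472 = 0.9843

0.9843


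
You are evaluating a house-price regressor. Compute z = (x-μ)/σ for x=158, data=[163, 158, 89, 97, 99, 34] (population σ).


μ = 106.6667, σ = 43.8812
z = (158 - 106.6667)/43.8812 = 1.1698

1.1698


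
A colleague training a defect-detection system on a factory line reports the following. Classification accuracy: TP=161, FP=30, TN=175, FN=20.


Accuracy = (TP+TN)/(TP+TN+FP+FN)
= (161+175)/(386)
= 336/386 = 87.05%

87.05%


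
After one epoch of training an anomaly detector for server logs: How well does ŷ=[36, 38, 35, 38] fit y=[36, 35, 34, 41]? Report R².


ȳ = 36.5
SS_res = Σ(y-ŷ)² = 19
SS_tot = Σ(y-ȳ)² = 29
R² = 1 - SS_res/SS_tot = 1 - 0.6552 = 0.3448

0.3448


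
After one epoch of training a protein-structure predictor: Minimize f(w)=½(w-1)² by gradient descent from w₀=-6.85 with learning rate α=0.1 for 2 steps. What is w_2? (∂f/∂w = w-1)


step 1: grad = -6.85-1 = -7.85; w = -6.85 - 0.1·(-7.85) = -6.065
step 2: grad = -6.065-1 = -7.065; w = -6.065 - 0.1·(-7.065) = -5.3585

-5.3585


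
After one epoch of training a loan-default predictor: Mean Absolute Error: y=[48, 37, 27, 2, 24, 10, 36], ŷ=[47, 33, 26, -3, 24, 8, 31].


Absolute errors: |48-47|=1, |37-33|=4, |27-26|=1, |2+ 3|=5, |24-24|=0, |10-8|=2, |36-31|=5
Sum = 18
MAE = 18/7 = 18/7

18/7


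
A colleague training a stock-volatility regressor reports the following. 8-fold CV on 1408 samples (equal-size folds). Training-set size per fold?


Fold size = 1408/8 = 176
Training per fold = 1408 - 176 = 1232

1232


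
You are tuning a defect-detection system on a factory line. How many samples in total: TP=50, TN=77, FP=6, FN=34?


Total = TP + TN + FP + FN
= 50 + 77 + 6 + 34
= 167
(Predicted positive: 56, predicted negative: 111)

167


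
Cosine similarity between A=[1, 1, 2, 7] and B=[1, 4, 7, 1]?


A·B = 1·1 + 1·4 + 2·7 + 7·1 = 26
‖A‖ = √55 = 7.4162, ‖B‖ = √67 = 8.1854
cos = 26/(√55·√67) = 26/√3685 = 0.4283

0.4283


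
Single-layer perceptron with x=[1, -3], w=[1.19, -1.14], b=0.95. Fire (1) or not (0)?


z = (1)·(1.19) + (-3)·(-1.14) + 0.95
  = 5.56
step(z) = 1 (z≥0)

1


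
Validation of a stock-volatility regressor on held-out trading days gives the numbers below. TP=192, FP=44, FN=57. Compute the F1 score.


Precision = 192/236 = 0.8136
Recall = 192/249 = 0.7711
F1 = 2·P·R/(P+R) = 2·TP/(2·TP+FP+FN) = 384/(384+44+57) = 384/485 = 0.7918

0.7918


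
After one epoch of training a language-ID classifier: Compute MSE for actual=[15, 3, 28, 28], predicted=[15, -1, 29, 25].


Squared errors: (15-15)²=0, (3+ 1)²=16, (28-29)²=1, (28-25)²=9
Sum = 26
MSE = 26/4 = 13/2

13/2


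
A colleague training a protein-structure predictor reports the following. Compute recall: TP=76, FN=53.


Recall = TP/(TP+FN)
= 76/(76+53)
= 76/129 = 58.91%

58.91%


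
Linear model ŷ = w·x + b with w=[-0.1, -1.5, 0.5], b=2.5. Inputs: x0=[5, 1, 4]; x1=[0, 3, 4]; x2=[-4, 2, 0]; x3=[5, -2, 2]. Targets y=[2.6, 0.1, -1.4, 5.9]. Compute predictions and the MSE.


ŷ0 = (-0.1)·(5) + (-1.5)·(1) + (0.5)·(4) + 2.5 = 2.5
ŷ1 = (-0.1)·(0) + (-1.5)·(3) + (0.5)·(4) + 2.5 = 0.0
ŷ2 = (-0.1)·(-4) + (-1.5)·(2) + (0.5)·(0) + 2.5 = -0.1
ŷ3 = (-0.1)·(5) + (-1.5)·(-2) + (0.5)·(2) + 2.5 = 6.0
errors² = [0.01, 0.01, 1.69, 0.01]
MSE = 1.7200/4 = 0.43

0.43


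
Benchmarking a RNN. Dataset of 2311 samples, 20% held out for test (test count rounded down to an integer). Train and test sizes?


Test = ⌊2311·20/100⌋ = 462
Train = 2311 - 462 = 1849

Train: 1849, Test: 462


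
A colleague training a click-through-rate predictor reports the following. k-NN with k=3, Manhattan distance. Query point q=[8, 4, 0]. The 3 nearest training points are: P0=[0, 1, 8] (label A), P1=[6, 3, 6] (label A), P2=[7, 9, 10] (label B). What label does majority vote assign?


d(q,P0) = 19  (label A)
d(q,P1) = 9  (label A)
d(q,P2) = 16  (label B)
Votes: A=2, B=1
Majority → A

A


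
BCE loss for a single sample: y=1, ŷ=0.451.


BCE = -[y·ln(p) + (1-y)·ln(1-p)]
= -1·ln(0.451) - 0
= -ln(0.451) = 0.7963

0.7963


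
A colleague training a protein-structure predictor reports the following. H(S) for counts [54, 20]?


Probabilities: [54/74, 20/74] ≈ [0.7297, 0.2703]
H = -((54/74)·log₂(54/74) + (20/74)·log₂(20/74))
  = 0.8419 bits

0.8419 bits


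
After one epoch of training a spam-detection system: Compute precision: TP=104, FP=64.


Precision = TP/(TP+FP)
= 104/(104+64)
= 104/168 = 61.9%

61.9%


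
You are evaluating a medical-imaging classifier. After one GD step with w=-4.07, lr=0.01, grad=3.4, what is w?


w_new = w - α·∇
= -4.07 - 0.01·3.4
= -4.07 - 0.034
= -4.104

-4.104


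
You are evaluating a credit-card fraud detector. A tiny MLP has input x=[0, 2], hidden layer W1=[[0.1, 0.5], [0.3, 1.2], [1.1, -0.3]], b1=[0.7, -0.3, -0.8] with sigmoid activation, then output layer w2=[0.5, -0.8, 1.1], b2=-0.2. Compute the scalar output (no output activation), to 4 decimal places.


z1[0] = (0.1)·(0) + (0.5)·(2) + 0.7 = 1.7
z1[1] = (0.3)·(0) + (1.2)·(2) - 0.3 = 2.1
z1[2] = (1.1)·(0) + (-0.3)·(2) - 0.8 = -1.4
h = sigmoid(z1) = [0.8455, 0.8909, 0.1978]
output = (0.5)·(0.8455) + (-0.8)·(0.8909) + (1.1)·(0.1978) - 0.2 = -0.2724

-0.2724


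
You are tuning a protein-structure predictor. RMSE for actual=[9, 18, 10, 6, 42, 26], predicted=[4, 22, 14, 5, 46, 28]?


MSE = 78/6 = 13
RMSE = √(78/6) = 3.6056

3.6056


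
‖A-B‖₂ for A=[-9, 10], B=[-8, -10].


d = √((-9+ 8)² + (10+ 10)²)
  = √(1 + 400)
  = √401 = 20.025

20.025


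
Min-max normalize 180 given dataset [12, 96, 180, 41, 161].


min=12, max=180
(180-12)/(180-12) = 168/168 = 1.0

1.0


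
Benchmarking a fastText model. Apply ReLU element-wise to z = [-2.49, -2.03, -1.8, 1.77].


ReLU(-2.49) = max(0, -2.49) = 0.0
ReLU(-2.03) = max(0, -2.03) = 0.0
ReLU(-1.8) = max(0, -1.8) = 0.0
ReLU(1.77) = max(0, 1.77) = 1.77
result = [0.0, 0.0, 0.0, 1.77]

[0.0, 0.0, 0.0, 1.77]


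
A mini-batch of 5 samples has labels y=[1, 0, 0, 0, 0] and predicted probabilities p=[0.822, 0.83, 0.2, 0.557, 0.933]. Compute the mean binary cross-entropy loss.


L[0] = -ln(0.822) = 0.196
L[1] = -ln(1-0.83) = -ln(0.17) = 1.772
L[2] = -ln(1-0.2) = -ln(0.8) = 0.2231
L[3] = -ln(1-0.557) = -ln(0.443) = 0.8142
L[4] = -ln(1-0.933) = -ln(0.067) = 2.7031
mean = (0.196 + 1.772 + 0.2231 + 0.8142 + 2.7031)/5 = 1.1417

1.1417


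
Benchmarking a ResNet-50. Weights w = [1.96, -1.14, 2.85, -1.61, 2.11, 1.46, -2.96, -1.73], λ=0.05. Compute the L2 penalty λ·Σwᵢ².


‖w‖₂² = (1.96)² + (-1.14)² + (2.85)² + (-1.61)² + (2.11)² + (1.46)² + (-2.96)² + (-1.73)²
     = 3.8416 + 1.2996 + 8.1225 + 2.5921 + 4.4521 + 2.1316 + 8.7616 + 2.9929
     = 34.194
λ·‖w‖₂² = 0.05·34.194 = 1.7097

1.7097


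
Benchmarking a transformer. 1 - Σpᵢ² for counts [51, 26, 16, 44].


Probabilities: [51/137, 26/137, 16/137, 44/137] ≈ [0.3723, 0.1898, 0.1168, 0.3212]
Σpᵢ² = (2601 + 676 + 256 + 1936)/137² = 5469/18769
Gini = 1 - Σpᵢ² = 1 - 5469/18769 = 0.7086

0.7086


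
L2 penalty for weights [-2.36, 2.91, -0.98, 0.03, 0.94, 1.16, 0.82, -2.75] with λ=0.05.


‖w‖₂² = (-2.36)² + (2.91)² + (-0.98)² + (0.03)² + (0.94)² + (1.16)² + (0.82)² + (-2.75)²
     = 5.5696 + 8.4681 + 0.9604 + 0.0009 + 0.8836 + 1.3456 + 0.6724 + 7.5625
     = 25.4631
λ·‖w‖₂² = 0.05·25.4631 = 1.273155

1.273155


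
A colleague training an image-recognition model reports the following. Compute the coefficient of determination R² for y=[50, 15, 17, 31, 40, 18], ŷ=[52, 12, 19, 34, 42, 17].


ȳ = 28.5
SS_res = Σ(y-ŷ)² = 31
SS_tot = Σ(y-ȳ)² = 1025.5
R² = 1 - SS_res/SS_tot = 1 - 0.0302 = 0.9698

0.9698


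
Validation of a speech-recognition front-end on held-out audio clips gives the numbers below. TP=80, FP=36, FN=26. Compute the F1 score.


Precision = 80/116 = 0.6897
Recall = 80/106 = 0.7547
F1 = 2·P·R/(P+R) = 2·TP/(2·TP+FP+FN) = 160/(160+36+26) = 160/222 = 0.7207

0.7207


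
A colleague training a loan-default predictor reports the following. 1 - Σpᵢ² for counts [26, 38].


Probabilities: [26/64, 38/64] ≈ [0.4062, 0.5938]
Σpᵢ² = (676 + 1444)/64² = 2120/4096
Gini = 1 - Σpᵢ² = 1 - 2120/4096 = 0.4824

0.4824


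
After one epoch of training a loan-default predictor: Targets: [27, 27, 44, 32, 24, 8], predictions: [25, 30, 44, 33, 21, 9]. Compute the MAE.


Absolute errors: |27-25|=2, |27-30|=3, |44-44|=0, |32-33|=1, |24-21|=3, |8-9|=1
Sum = 10
MAE = 10/6 = 5/3

5/3


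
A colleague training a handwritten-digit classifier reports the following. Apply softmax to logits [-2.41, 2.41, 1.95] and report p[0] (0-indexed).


Exponentials: e^-2.41=0.0898, e^2.41=11.134, e^1.95=7.0287
Sum = 18.2525
Softmax = [0.0049, 0.61, 0.3851]
p[0] = 0.0898/18.2525 = 0.0049

0.0049


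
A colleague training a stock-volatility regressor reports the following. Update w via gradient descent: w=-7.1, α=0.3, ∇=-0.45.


w_new = w - α·∇
= -7.1 - 0.3·-0.45
= -7.1 + 0.135
= -6.965

-6.965


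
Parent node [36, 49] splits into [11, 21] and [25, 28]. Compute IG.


Parent = [36, 49], H_parent = 0.9831
H_left = 0.9284 (n=32), H_right = 0.9977 (n=53)
H_children = (32/85)·0.9284 + (53/85)·0.9977 = 0.9716
IG = 0.9831 - 0.9716 = 0.0115

0.0115


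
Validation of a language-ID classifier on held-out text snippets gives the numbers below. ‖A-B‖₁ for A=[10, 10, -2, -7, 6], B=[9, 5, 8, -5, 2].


d = |10-9| + |10-5| + |-2-8| + |-7+ 5| + |6-2|
  = 1 + 5 + 10 + 2 + 4
  = 22

22


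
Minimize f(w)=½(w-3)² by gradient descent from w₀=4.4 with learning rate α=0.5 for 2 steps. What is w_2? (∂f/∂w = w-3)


step 1: grad = 4.4-3 = 1.4; w = 4.4 - 0.5·(1.4) = 3.7
step 2: grad = 3.7-3 = 0.7; w = 3.7 - 0.5·(0.7) = 3.35

3.35


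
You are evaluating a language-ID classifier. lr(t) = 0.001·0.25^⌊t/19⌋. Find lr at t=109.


n_drops = ⌊109/19⌋ = 5
lr = 0.001·0.25^5 = 0.001·0.0009765625 = 0.0000009765625

0.0000009765625


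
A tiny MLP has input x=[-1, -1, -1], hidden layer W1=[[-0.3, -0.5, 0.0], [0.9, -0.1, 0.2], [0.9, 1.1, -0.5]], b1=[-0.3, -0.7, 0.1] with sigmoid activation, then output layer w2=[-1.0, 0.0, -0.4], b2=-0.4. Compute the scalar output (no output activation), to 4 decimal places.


z1[0] = (-0.3)·(-1) + (-0.5)·(-1) + (0.0)·(-1) - 0.3 = 0.5
z1[1] = (0.9)·(-1) + (-0.1)·(-1) + (0.2)·(-1) - 0.7 = -1.7
z1[2] = (0.9)·(-1) + (1.1)·(-1) + (-0.5)·(-1) + 0.1 = -1.4
h = sigmoid(z1) = [0.6225, 0.1545, 0.1978]
output = (-1.0)·(0.6225) + (0.0)·(0.1545) + (-0.4)·(0.1978) - 0.4 = -1.1016

-1.1016


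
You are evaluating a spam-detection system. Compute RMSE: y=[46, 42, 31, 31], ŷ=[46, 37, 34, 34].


MSE = 43/4 = 10.75
RMSE = √(43/4) = 3.2787

3.2787


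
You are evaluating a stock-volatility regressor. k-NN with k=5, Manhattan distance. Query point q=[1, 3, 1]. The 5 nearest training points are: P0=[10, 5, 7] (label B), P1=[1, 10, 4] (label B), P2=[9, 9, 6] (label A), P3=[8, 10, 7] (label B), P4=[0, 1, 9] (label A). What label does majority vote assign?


d(q,P0) = 17  (label B)
d(q,P1) = 10  (label B)
d(q,P2) = 19  (label A)
d(q,P3) = 20  (label B)
d(q,P4) = 11  (label A)
Votes: A=2, B=3
Majority → B

B


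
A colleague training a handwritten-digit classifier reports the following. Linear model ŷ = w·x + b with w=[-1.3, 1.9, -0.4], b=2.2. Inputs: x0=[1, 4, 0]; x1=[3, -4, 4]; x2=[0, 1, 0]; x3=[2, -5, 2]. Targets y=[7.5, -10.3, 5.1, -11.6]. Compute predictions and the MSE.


ŷ0 = (-1.3)·(1) + (1.9)·(4) + (-0.4)·(0) + 2.2 = 8.5
ŷ1 = (-1.3)·(3) + (1.9)·(-4) + (-0.4)·(4) + 2.2 = -10.9
ŷ2 = (-1.3)·(0) + (1.9)·(1) + (-0.4)·(0) + 2.2 = 4.1
ŷ3 = (-1.3)·(2) + (1.9)·(-5) + (-0.4)·(2) + 2.2 = -10.7
errors² = [1.0, 0.36, 1.0, 0.81]
MSE = 3.1700/4 = 0.7925

0.7925


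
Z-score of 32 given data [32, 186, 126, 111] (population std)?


μ = 113.75, σ = 54.9107
z = (32 - 113.75)/54.9107 = -1.4888

-1.4888


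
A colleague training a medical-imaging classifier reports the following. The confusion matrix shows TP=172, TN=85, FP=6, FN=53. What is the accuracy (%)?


Accuracy = (TP+TN)/(TP+TN+FP+FN)
= (172+85)/(316)
= 257/316 = 81.33%

81.33%


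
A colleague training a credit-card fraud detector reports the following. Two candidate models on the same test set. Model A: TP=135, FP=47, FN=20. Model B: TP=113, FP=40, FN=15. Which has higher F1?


Model A: P=135/182=0.7418, R=135/155=0.871, F1=2PR/(P+R)=2TP/(2TP+FP+FN)=270/337=0.8012
Model B: P=113/153=0.7386, R=113/128=0.8828, F1=2PR/(P+R)=2TP/(2TP+FP+FN)=226/281=0.8043
0.8012 < 0.8043 → Model B

Model B


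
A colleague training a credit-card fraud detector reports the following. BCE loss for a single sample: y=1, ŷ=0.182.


BCE = -[y·ln(p) + (1-y)·ln(1-p)]
= -1·ln(0.182) - 0
= -ln(0.182) = 1.7037

1.7037


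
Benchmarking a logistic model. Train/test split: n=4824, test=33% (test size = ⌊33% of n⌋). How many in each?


Test = ⌊4824·33/100⌋ = 1591
Train = 4824 - 1591 = 3233

Train: 3233, Test: 1591


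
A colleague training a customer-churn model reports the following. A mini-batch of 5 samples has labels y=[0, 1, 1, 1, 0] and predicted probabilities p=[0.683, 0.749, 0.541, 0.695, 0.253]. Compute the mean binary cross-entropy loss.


L[0] = -ln(1-0.683) = -ln(0.317) = 1.1489
L[1] = -ln(0.749) = 0.289
L[2] = -ln(0.541) = 0.6143
L[3] = -ln(0.695) = 0.3638
L[4] = -ln(1-0.253) = -ln(0.747) = 0.2917
mean = (1.1489 + 0.289 + 0.6143 + 0.3638 + 0.2917)/5 = 0.5415

0.5415


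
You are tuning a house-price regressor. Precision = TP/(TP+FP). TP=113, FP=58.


Precision = TP/(TP+FP)
= 113/(113+58)
= 113/171 = 66.08%

66.08%


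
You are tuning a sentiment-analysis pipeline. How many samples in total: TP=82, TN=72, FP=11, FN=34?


Total = TP + TN + FP + FN
= 82 + 72 + 11 + 34
= 199
(Predicted positive: 93, predicted negative: 106)

199


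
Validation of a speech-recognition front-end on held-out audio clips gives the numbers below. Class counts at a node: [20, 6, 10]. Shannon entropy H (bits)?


Probabilities: [20/36, 6/36, 10/36] ≈ [0.5556, 0.1667, 0.2778]
H = -((20/36)·log₂(20/36) + (6/36)·log₂(6/36) + (10/36)·log₂(10/36))
  = 1.4153 bits

1.4153 bits


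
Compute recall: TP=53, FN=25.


Recall = TP/(TP+FN)
= 53/(53+25)
= 53/78 = 67.95%

67.95%


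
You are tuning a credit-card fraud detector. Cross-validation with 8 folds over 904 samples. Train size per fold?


Fold size = 904/8 = 113
Training per fold = 904 - 113 = 791

791


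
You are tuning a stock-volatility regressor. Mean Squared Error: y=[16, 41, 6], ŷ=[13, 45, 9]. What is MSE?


Squared errors: (16-13)²=9, (41-45)²=16, (6-9)²=9
Sum = 34
MSE = 34/3 = 34/3

34/3


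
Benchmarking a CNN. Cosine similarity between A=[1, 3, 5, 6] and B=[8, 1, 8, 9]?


A·B = 1·8 + 3·1 + 5·8 + 6·9 = 105
‖A‖ = √71 = 8.4261, ‖B‖ = √210 = 14.4914
cos = 105/(√71·√210) = 105/√14910 = 0.8599

0.8599


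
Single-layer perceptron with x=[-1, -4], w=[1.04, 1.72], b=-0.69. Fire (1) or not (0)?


z = (-1)·(1.04) + (-4)·(1.72) - 0.69
  = -8.61
step(z) = 0 (z<0)

0


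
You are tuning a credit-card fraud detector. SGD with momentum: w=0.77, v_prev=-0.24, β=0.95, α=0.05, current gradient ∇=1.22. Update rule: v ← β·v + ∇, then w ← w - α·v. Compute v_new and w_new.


v_new = 0.95·-0.24 + 1.22 = -0.228 + 1.22 = 0.992
w_new = 0.77 - 0.05·0.992 = 0.77 - 0.0496 = 0.7204

v_new=0.992, w_new=0.7204


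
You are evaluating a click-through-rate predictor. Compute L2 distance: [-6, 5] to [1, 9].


d = √((-6-1)² + (5-9)²)
  = √(49 + 16)
  = √65 = 8.0623

8.0623


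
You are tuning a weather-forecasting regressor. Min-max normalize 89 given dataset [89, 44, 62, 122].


min=44, max=122
(89-44)/(122-44) = 45/78 = 0.5769

0.5769


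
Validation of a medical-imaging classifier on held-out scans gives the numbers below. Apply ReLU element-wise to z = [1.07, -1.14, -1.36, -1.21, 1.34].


ReLU(1.07) = max(0, 1.07) = 1.07
ReLU(-1.14) = max(0, -1.14) = 0.0
ReLU(-1.36) = max(0, -1.36) = 0.0
ReLU(-1.21) = max(0, -1.21) = 0.0
ReLU(1.34) = max(0, 1.34) = 1.34
result = [1.07, 0.0, 0.0, 0.0, 1.34]

[1.07, 0.0, 0.0, 0.0, 1.34]


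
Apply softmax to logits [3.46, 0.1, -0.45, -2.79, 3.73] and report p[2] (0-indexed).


Exponentials: e^3.46=31.817, e^0.1=1.1052, e^-0.45=0.6376, e^-2.79=0.0614, e^3.73=41.6791
Sum = 75.3003
Softmax = [0.4225, 0.0147, 0.0085, 0.0008, 0.5535]
p[2] = 0.6376/75.3003 = 0.0085

0.0085


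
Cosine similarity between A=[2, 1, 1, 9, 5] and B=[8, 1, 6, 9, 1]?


A·B = 2·8 + 1·1 + 1·6 + 9·9 + 5·1 = 109
‖A‖ = √112 = 10.583, ‖B‖ = √183 = 13.5277
cos = 109/(√112·√183) = 109/√20496 = 0.7614

0.7614


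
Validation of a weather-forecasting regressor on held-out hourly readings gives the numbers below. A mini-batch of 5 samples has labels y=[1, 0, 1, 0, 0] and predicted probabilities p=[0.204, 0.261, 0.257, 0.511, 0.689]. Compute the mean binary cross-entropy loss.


L[0] = -ln(0.204) = 1.5896
L[1] = -ln(1-0.261) = -ln(0.739) = 0.3025
L[2] = -ln(0.257) = 1.3587
L[3] = -ln(1-0.511) = -ln(0.489) = 0.7154
L[4] = -ln(1-0.689) = -ln(0.311) = 1.168
mean = (1.5896 + 0.3025 + 1.3587 + 0.7154 + 1.168)/5 = 1.0268

1.0268


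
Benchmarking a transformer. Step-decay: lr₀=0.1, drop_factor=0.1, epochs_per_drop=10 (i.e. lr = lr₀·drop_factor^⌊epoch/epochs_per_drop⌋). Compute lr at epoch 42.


n_drops = ⌊42/10⌋ = 4
lr = 0.1·0.1^4 = 0.1·0.0001 = 0.00001

0.00001


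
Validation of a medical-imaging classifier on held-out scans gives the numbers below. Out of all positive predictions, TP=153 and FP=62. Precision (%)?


Precision = TP/(TP+FP)
= 153/(153+62)
= 153/215 = 71.16%

71.16%


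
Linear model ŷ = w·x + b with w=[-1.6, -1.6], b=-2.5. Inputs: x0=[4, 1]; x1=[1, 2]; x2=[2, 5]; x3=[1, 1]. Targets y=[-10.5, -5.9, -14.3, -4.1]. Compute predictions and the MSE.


ŷ0 = (-1.6)·(4) + (-1.6)·(1) - 2.5 = -10.5
ŷ1 = (-1.6)·(1) + (-1.6)·(2) - 2.5 = -7.3
ŷ2 = (-1.6)·(2) + (-1.6)·(5) - 2.5 = -13.7
ŷ3 = (-1.6)·(1) + (-1.6)·(1) - 2.5 = -5.7
errors² = [0.0, 1.96, 0.36, 2.56]
MSE = 4.8800/4 = 1.22

1.22


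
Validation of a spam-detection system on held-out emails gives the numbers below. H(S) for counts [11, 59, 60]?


Probabilities: [11/130, 59/130, 60/130] ≈ [0.0846, 0.4538, 0.4615]
H = -((11/130)·log₂(11/130) + (59/130)·log₂(59/130) + (60/130)·log₂(60/130))
  = 1.3336 bits

1.3336 bits


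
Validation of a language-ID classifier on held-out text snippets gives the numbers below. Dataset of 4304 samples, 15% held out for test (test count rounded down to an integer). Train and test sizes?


Test = ⌊4304·15/100⌋ = 645
Train = 4304 - 645 = 3659

Train: 3659, Test: 645


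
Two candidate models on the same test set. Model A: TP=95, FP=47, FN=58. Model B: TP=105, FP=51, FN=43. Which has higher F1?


Model A: P=95/142=0.669, R=95/153=0.6209, F1=2PR/(P+R)=2TP/(2TP+FP+FN)=190/295=0.6441
Model B: P=105/156=0.6731, R=105/148=0.7095, F1=2PR/(P+R)=2TP/(2TP+FP+FN)=210/304=0.6908
0.6441 < 0.6908 → Model B

Model B


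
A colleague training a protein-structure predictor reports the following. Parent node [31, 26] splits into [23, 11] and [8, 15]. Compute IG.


Parent = [31, 26], H_parent = 0.9944
H_left = 0.9082 (n=34), H_right = 0.9321 (n=23)
H_children = (34/57)·0.9082 + (23/57)·0.9321 = 0.9178
IG = 0.9944 - 0.9178 = 0.0766

0.0766


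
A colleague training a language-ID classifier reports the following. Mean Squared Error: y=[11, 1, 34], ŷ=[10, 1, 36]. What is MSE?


Squared errors: (11-10)²=1, (1-1)²=0, (34-36)²=4
Sum = 5
MSE = 5/3 = 5/3

5/3


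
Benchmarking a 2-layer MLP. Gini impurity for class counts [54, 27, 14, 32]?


Probabilities: [54/127, 27/127, 14/127, 32/127] ≈ [0.4252, 0.2126, 0.1102, 0.252]
Σpᵢ² = (2916 + 729 + 196 + 1024)/127² = 4865/16129
Gini = 1 - Σpᵢ² = 1 - 4865/16129 = 0.6984

0.6984


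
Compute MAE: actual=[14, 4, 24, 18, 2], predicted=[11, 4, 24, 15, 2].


Absolute errors: |14-11|=3, |4-4|=0, |24-24|=0, |18-15|=3, |2-2|=0
Sum = 6
MAE = 6/5 = 6/5

6/5


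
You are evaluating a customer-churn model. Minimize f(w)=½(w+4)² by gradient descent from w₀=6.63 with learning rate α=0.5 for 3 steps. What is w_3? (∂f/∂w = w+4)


step 1: grad = 6.63+4 = 10.63; w = 6.63 - 0.5·(10.63) = 1.315
step 2: grad = 1.315+4 = 5.315; w = 1.315 - 0.5·(5.315) = -1.3425
step 3: grad = -1.3425+4 = 2.6575; w = -1.3425 - 0.5·(2.6575) = -2.67125

-2.67125


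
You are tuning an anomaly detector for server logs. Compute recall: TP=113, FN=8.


Recall = TP/(TP+FN)
= 113/(113+8)
= 113/121 = 93.39%

93.39%


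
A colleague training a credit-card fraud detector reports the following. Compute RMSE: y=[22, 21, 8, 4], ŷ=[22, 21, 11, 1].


MSE = 18/4 = 4.5
RMSE = √(18/4) = 2.1213

2.1213


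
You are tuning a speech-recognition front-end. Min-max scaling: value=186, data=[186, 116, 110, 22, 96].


min=22, max=186
(186-22)/(186-22) = 164/164 = 1.0

1.0


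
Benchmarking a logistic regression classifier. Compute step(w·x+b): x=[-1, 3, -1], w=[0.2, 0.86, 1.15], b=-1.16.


z = (-1)·(0.2) + (3)·(0.86) + (-1)·(1.15) - 1.16
  = 0.07
step(z) = 1 (z≥0)

1


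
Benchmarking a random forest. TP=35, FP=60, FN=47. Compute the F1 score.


Precision = 35/95 = 0.3684
Recall = 35/82 = 0.4268
F1 = 2·P·R/(P+R) = 2·TP/(2·TP+FP+FN) = 70/(70+60+47) = 70/177 = 0.3955

0.3955


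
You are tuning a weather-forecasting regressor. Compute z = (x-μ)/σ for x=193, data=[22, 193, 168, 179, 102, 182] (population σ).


μ = 141, σ = 60.8824
z = (193 - 141)/60.8824 = 0.8541

0.8541


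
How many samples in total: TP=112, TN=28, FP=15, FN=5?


Total = TP + TN + FP + FN
= 112 + 28 + 15 + 5
= 160
(Predicted positive: 127, predicted negative: 33)

160


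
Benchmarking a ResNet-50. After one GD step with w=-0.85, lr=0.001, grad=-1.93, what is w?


w_new = w - α·∇
= -0.85 - 0.001·-1.93
= -0.85 + 0.00193
= -0.84807

-0.84807


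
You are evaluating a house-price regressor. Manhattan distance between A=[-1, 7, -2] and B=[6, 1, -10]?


d = |-1-6| + |7-1| + |-2+ 10|
  = 7 + 6 + 8
  = 21

21


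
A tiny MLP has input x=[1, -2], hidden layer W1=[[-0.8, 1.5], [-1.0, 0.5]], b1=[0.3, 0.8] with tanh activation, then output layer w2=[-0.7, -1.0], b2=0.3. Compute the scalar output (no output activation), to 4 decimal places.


z1[0] = (-0.8)·(1) + (1.5)·(-2) + 0.3 = -3.5
z1[1] = (-1.0)·(1) + (0.5)·(-2) + 0.8 = -1.2
h = tanh(z1) = [-0.9982, -0.8337]
output = (-0.7)·(-0.9982) + (-1.0)·(-0.8337) + 0.3 = 1.8324

1.8324


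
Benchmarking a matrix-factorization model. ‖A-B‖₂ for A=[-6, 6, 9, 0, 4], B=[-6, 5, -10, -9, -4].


d = √((-6+ 6)² + (6-5)² + (9+ 10)² + (0+ 9)² + (4+ 4)²)
  = √(0 + 1 + 361 + 81 + 64)
  = √507 = 22.5167

22.5167


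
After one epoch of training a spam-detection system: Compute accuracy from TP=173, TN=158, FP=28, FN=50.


Accuracy = (TP+TN)/(TP+TN+FP+FN)
= (173+158)/(409)
= 331/409 = 80.93%

80.93%


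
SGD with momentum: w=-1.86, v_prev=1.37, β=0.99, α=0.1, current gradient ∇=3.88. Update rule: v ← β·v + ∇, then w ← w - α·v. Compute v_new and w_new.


v_new = 0.99·1.37 + 3.88 = 1.3563 + 3.88 = 5.2363
w_new = -1.86 - 0.1·5.2363 = -1.86 - 0.52363 = -2.38363

v_new=5.2363, w_new=-2.38363


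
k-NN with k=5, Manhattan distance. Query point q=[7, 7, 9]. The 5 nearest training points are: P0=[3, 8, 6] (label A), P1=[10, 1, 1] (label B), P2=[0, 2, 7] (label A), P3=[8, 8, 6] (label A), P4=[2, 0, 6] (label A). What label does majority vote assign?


d(q,P0) = 8  (label A)
d(q,P1) = 17  (label B)
d(q,P2) = 14  (label A)
d(q,P3) = 5  (label A)
d(q,P4) = 15  (label A)
Votes: A=4, B=1
Majority → A

A


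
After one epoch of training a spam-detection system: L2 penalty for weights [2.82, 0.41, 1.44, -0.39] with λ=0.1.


‖w‖₂² = (2.82)² + (0.41)² + (1.44)² + (-0.39)²
     = 7.9524 + 0.1681 + 2.0736 + 0.1521
     = 10.3462
λ·‖w‖₂² = 0.1·10.3462 = 1.03462

1.03462


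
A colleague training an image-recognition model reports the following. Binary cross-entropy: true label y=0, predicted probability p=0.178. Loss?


BCE = -[y·ln(p) + (1-y)·ln(1-p)]
= -0 - 1·ln(1-0.178)
= -ln(0.822) = 0.196

0.196


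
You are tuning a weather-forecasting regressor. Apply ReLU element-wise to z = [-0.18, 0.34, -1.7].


ReLU(-0.18) = max(0, -0.18) = 0.0
ReLU(0.34) = max(0, 0.34) = 0.34
ReLU(-1.7) = max(0, -1.7) = 0.0
result = [0.0, 0.34, 0.0]

[0.0, 0.34, 0.0]


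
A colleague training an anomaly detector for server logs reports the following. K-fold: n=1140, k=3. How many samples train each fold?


Fold size = 1140/3 = 380
Training per fold = 1140 - 380 = 760

760


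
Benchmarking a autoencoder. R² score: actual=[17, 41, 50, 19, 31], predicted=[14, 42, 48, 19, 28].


ȳ = 31.6
SS_res = Σ(y-ŷ)² = 23
SS_tot = Σ(y-ȳ)² = 799.2
R² = 1 - SS_res/SS_tot = 1 - 0.0288 = 0.9712

0.9712


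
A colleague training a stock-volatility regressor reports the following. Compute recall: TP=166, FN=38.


Recall = TP/(TP+FN)
= 166/(166+38)
= 166/204 = 81.37%

81.37%


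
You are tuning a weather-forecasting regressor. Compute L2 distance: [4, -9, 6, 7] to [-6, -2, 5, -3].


d = √((4+ 6)² + (-9+ 2)² + (6-5)² + (7+ 3)²)
  = √(100 + 49 + 1 + 100)
  = √250 = 15.8114

15.8114


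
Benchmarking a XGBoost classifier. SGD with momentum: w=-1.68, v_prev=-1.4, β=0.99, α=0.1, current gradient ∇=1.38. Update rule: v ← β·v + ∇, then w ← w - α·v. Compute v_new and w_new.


v_new = 0.99·-1.4 + 1.38 = -1.386 + 1.38 = -0.006
w_new = -1.68 - 0.1·-0.006 = -1.68 + 0.0006 = -1.6794

v_new=-0.006, w_new=-1.6794


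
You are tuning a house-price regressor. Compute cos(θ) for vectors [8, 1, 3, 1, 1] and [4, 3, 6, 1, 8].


A·B = 8·4 + 1·3 + 3·6 + 1·1 + 1·8 = 62
‖A‖ = √76 = 8.7178, ‖B‖ = √126 = 11.225
cos = 62/(√76·√126) = 62/√9576 = 0.6336

0.6336


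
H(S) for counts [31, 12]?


Probabilities: [31/43, 12/43] ≈ [0.7209, 0.2791]
H = -((31/43)·log₂(31/43) + (12/43)·log₂(12/43))
  = 0.8542 bits

0.8542 bits


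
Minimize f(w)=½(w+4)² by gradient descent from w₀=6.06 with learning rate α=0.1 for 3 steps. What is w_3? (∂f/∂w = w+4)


step 1: grad = 6.06+4 = 10.06; w = 6.06 - 0.1·(10.06) = 5.054
step 2: grad = 5.054+4 = 9.054; w = 5.054 - 0.1·(9.054) = 4.1486
step 3: grad = 4.1486+4 = 8.1486; w = 4.1486 - 0.1·(8.1486) = 3.33374

3.33374


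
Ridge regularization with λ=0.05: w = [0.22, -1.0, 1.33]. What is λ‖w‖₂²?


‖w‖₂² = (0.22)² + (-1.0)² + (1.33)²
     = 0.0484 + 1 + 1.7689
     = 2.8173
λ·‖w‖₂² = 0.05·2.8173 = 0.140865

0.140865


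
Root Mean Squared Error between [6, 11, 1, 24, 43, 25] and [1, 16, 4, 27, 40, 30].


MSE = 102/6 = 17
RMSE = √(102/6) = 4.1231

4.1231


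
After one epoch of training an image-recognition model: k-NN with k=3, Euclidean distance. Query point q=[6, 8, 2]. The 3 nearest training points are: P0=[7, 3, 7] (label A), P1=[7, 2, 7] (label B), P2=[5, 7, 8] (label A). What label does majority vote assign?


d(q,P0) = 7.1414  (label A)
d(q,P1) = 7.874  (label B)
d(q,P2) = 6.1644  (label A)
Votes: A=2, B=1
Majority → A

A


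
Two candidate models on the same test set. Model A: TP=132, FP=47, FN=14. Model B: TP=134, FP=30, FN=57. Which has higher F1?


Model A: P=132/179=0.7374, R=132/146=0.9041, F1=2PR/(P+R)=2TP/(2TP+FP+FN)=264/325=0.8123
Model B: P=134/164=0.8171, R=134/191=0.7016, F1=2PR/(P+R)=2TP/(2TP+FP+FN)=268/355=0.7549
0.8123 > 0.7549 → Model A

Model A


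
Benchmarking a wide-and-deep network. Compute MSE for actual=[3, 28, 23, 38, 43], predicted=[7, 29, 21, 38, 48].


Squared errors: (3-7)²=16, (28-29)²=1, (23-21)²=4, (38-38)²=0, (43-48)²=25
Sum = 46
MSE = 46/5 = 46/5

46/5


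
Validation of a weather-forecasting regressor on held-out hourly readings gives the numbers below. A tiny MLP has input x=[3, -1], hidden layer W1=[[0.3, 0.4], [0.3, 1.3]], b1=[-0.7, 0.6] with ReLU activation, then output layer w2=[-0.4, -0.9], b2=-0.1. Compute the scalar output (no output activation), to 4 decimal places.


z1[0] = (0.3)·(3) + (0.4)·(-1) - 0.7 = -0.2
z1[1] = (0.3)·(3) + (1.3)·(-1) + 0.6 = 0.2
h = ReLU(z1) = [0.0, 0.2]
output = (-0.4)·(0.0) + (-0.9)·(0.2) - 0.1 = -0.28

-0.28


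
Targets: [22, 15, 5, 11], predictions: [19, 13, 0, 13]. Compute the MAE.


Absolute errors: |22-19|=3, |15-13|=2, |5-0|=5, |11-13|=2
Sum = 12
MAE = 12/4 = 3

3


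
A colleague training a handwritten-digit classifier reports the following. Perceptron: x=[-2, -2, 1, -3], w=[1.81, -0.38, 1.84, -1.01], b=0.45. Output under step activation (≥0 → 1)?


z = (-2)·(1.81) + (-2)·(-0.38) + (1)·(1.84) + (-3)·(-1.01) + 0.45
  = 2.46
step(z) = 1 (z≥0)

1


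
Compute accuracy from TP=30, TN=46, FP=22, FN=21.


Accuracy = (TP+TN)/(TP+TN+FP+FN)
= (30+46)/(119)
= 76/119 = 63.87%

63.87%


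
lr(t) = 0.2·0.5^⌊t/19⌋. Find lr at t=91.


n_drops = ⌊91/19⌋ = 4
lr = 0.2·0.5^4 = 0.2·0.0625 = 0.0125

0.0125


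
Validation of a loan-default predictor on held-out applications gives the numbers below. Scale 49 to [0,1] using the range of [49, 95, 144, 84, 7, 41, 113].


min=7, max=144
(49-7)/(144-7) = 42/137 = 0.3066

0.3066


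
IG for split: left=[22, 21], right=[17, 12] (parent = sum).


Parent = [39, 33], H_parent = 0.995
H_left = 0.9996 (n=43), H_right = 0.9784 (n=29)
H_children = (43/72)·0.9996 + (29/72)·0.9784 = 0.9911
IG = 0.995 - 0.9911 = 0.0039

0.0039


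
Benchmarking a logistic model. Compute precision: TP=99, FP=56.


Precision = TP/(TP+FP)
= 99/(99+56)
= 99/155 = 63.87%

63.87%


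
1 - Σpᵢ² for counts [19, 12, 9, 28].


Probabilities: [19/68, 12/68, 9/68, 28/68] ≈ [0.2794, 0.1765, 0.1324, 0.4118]
Σpᵢ² = (361 + 144 + 81 + 784)/68² = 1370/4624
Gini = 1 - Σpᵢ² = 1 - 1370/4624 = 0.7037

0.7037


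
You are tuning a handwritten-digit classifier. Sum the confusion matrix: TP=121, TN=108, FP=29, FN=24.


Total = TP + TN + FP + FN
= 121 + 108 + 29 + 24
= 282
(Predicted positive: 150, predicted negative: 132)

282


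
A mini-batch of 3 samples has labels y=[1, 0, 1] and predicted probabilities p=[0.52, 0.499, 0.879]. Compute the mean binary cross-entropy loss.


L[0] = -ln(0.52) = 0.6539
L[1] = -ln(1-0.499) = -ln(0.501) = 0.6911
L[2] = -ln(0.879) = 0.129
mean = (0.6539 + 0.6911 + 0.129)/3 = 0.4913

0.4913


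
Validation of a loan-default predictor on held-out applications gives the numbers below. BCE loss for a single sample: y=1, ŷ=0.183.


BCE = -[y·ln(p) + (1-y)·ln(1-p)]
= -1·ln(0.183) - 0
= -ln(0.183) = 1.6983

1.6983
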